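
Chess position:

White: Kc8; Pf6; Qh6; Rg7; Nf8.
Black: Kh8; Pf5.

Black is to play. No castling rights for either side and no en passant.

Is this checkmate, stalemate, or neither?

Black to move; black king on h8.
In check: yes, from the white queen on h6.
King squares — g7: attacked by Pf6; h7: attacked by Qh6; g8: attacked by Rg7.
Legal moves for Black: none.
In check with no legal moves → checkmate.

checkmate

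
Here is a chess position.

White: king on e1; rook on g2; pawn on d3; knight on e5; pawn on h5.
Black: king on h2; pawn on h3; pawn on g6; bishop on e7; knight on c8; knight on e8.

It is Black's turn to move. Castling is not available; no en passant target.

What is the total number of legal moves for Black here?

3

Black to move; king on h2.
In check: yes, from the white rook on g2.
Legal moves: Kxg2, Kh1, hxg2.
Count: 3.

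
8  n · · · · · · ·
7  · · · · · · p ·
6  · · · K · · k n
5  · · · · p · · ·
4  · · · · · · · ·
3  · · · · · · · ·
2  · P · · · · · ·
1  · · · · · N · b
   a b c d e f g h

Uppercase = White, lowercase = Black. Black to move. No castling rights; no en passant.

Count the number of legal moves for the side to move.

Black to move; king on g6.
In check: no.
Legal moves: Nc7, Nb6, Ng8, Nf7+, Nf5+, Ng4, Kh7, Kf7, Kf6, Kh5, Kg5, Kf5, Bb7, Bc6, Bd5, Be4, Bf3, Bg2, e4.
Count: 19.

19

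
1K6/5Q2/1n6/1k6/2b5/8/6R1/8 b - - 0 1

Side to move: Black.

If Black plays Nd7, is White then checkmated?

After Nd7: white king on b8; in check: yes, from the black knight on d7.
White has 6 legal replies: Kc8, Ka8, Kc7, Kb7, Ka7, Qxd7+.
In check but a legal move exists → not checkmate.

no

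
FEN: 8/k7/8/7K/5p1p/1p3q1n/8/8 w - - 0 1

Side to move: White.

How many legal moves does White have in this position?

3

White to move; king on h5.
In check: yes, from the black queen on f3.
Legal moves: Kh6, Kg6, Kxh4.
Count: 3.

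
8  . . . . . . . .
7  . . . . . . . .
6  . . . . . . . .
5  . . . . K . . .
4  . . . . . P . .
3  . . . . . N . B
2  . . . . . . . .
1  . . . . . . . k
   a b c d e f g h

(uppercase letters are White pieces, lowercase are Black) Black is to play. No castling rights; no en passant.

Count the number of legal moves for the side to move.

Black to move; king on h1.
In check: no.
Legal moves: none.
Count: 0.

0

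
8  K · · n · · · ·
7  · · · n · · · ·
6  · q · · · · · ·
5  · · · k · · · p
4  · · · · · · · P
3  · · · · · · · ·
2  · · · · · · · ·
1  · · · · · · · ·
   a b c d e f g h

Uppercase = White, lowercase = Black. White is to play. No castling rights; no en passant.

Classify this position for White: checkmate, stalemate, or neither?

White to move; white king on a8.
In check: no.
King squares — a7: attacked by Qb6; b7: attacked by Qb6; b8: attacked by Qb6.
Legal moves for White: none.
Not in check and no legal moves → stalemate.

stalemate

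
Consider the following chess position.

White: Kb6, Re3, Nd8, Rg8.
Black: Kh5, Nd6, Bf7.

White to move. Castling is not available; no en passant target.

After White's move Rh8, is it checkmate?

After Rh8: black king on h5; in check: yes, from the white rook on h8.
Black has 3 legal replies: Kg6, Kg5, Kg4.
In check but a legal move exists → not checkmate.

no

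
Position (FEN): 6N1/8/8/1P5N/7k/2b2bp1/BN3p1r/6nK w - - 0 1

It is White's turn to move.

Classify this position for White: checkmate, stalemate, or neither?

White to move; white king on h1.
In check: yes, from the black rook on h2 and the black bishop on f3.
King squares — g1: attacked by Pf2; g2: attacked by Rh2; h2: attacked by Pg3.
Legal moves for White: none.
In check with no legal moves → checkmate.

checkmate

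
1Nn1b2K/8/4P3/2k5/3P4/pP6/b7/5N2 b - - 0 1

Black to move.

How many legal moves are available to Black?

Black to move; king on c5.
In check: yes, from the white pawn on d4.
Legal moves: Kd6, Kb6, Kd5, Kb5, Kxd4, Kb4.
Count: 6.

6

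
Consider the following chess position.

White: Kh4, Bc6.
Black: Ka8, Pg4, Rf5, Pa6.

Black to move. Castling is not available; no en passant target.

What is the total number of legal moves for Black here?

2

Black to move; king on a8.
In check: yes, from the white bishop on c6.
Legal moves: Kb8, Ka7.
Count: 2.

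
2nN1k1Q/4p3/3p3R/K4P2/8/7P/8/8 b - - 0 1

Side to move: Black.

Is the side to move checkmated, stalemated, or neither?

checkmate

Black to move; black king on f8.
In check: yes, from the white queen on h8.
King squares — e7: own pawn; f7: attacked by Nd8; g7: attacked by Qh8; e8: attacked by Qh8; g8: attacked by Qh8.
Legal moves for Black: none.
In check with no legal moves → checkmate.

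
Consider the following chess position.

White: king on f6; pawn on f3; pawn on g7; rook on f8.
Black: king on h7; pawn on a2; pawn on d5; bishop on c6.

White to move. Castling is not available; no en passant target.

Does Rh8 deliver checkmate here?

yes

After Rh8: black king on h7; in check: yes, from the white rook on h8.
King squares — g6: attacked by Kf6; h6: attacked by Rh8; g7: attacked by Kf6; g8: attacked by Rh8; h8: attacked by Pg7.
Black has no legal moves → checkmate.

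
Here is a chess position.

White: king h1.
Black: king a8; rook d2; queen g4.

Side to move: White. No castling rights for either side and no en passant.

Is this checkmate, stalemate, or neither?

stalemate

White to move; white king on h1.
In check: no.
King squares — g1: attacked by Qg4; g2: attacked by Rd2; h2: attacked by Rd2.
Legal moves for White: none.
Not in check and no legal moves → stalemate.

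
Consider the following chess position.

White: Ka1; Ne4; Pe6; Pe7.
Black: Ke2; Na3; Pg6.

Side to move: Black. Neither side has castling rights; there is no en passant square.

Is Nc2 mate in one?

After Nc2: white king on a1; in check: yes, from the black knight on c2.
White has 3 legal replies: Kb2, Ka2, Kb1.
In check but a legal move exists → not checkmate.

no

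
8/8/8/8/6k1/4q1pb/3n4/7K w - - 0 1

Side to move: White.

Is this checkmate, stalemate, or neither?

White to move; white king on h1.
In check: no.
King squares — g1: attacked by Qe3; g2: attacked by Bh3; h2: attacked by Pg3.
Legal moves for White: none.
Not in check and no legal moves → stalemate.

stalemate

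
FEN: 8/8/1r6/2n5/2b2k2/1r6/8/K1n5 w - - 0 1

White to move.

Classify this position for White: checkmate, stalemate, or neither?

White to move; white king on a1.
In check: no.
King squares — b1: attacked by Rb3; a2: attacked by Nc1; b2: attacked by Rb3.
Legal moves for White: none.
Not in check and no legal moves → stalemate.

stalemate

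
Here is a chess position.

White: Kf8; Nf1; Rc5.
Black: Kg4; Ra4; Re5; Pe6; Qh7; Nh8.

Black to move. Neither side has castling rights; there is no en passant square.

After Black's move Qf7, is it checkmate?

After Qf7: white king on f8; in check: yes, from the black queen on f7.
King squares — e7: attacked by Qf7; f7: attacked by Nh8; g7: attacked by Qf7; e8: attacked by Qf7; g8: attacked by Qf7.
White has no legal moves → checkmate.

yes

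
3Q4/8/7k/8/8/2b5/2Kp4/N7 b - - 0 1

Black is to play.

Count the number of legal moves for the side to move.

Black to move; king on h6.
In check: no.
Legal moves: Kh7, Kg7, Kg6, Kh5, Bh8, Bg7, Bf6, Be5, Ba5, Bd4, Bb4, Bb2, Bxa1, d1=Q+, d1=R, d1=B+, d1=N.
Count: 17.

17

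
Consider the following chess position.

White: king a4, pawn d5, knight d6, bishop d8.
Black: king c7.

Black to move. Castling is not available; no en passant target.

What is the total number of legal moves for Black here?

Black to move; king on c7.
In check: yes, from the white bishop on d8.
Legal moves: Kxd8, Kb8, Kd7, Kxd6.
Count: 4.

4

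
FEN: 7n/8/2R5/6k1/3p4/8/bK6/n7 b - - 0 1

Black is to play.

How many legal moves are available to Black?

Black to move; king on g5.
In check: no.
Legal moves: Nf7, Ng6, Kh5, Kf5, Kh4, Kg4, Kf4, Bg8, Bf7, Be6, Bd5, Bc4, Bb3, Bb1, Nb3, Nc2, d3.
Count: 17.

17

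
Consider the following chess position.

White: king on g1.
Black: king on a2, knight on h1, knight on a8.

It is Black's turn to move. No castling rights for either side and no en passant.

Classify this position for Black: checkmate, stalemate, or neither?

Black to move; black king on a2.
In check: no.
Legal moves for Black: Nc7, Nb6, Kb3, Ka3, Kb2, Kb1, Ka1, Ng3, Nf2.
Black has 9 legal moves and is not in check → neither.

neither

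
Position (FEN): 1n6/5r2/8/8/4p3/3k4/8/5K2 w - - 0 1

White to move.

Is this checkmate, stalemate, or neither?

White to move; white king on f1.
In check: yes, from the black rook on f7.
King squares — e1: available; g1: available; e2: attacked by Kd3; f2: attacked by Rf7; g2: available.
Legal moves for White: Kg2, Kg1, Ke1.
White is in check but has 3 legal moves → neither.

neither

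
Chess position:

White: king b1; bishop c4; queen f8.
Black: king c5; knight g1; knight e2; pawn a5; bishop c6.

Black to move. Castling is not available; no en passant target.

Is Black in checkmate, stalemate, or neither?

neither

Black to move; black king on c5.
In check: yes, from the white queen on f8.
Legal moves for Black: Kb6, Kd4, Kxc4.
Black is in check but has 3 legal moves → neither.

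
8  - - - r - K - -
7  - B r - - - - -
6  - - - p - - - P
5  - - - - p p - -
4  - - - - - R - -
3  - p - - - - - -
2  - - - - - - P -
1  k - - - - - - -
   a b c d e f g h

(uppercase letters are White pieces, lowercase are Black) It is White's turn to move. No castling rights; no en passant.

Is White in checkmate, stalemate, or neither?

checkmate

White to move; white king on f8.
In check: yes, from the black rook on d8.
King squares — e7: attacked by Rc7; f7: attacked by Rc7; g7: attacked by Rc7; e8: attacked by Rd8; g8: attacked by Rd8.
Legal moves for White: none.
In check with no legal moves → checkmate.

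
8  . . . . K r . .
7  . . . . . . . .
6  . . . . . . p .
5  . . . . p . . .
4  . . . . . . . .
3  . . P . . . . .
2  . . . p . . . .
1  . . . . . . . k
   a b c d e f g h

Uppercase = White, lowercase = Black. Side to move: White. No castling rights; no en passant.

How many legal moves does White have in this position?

3

White to move; king on e8.
In check: yes, from the black rook on f8.
Legal moves: Kxf8, Ke7, Kd7.
Count: 3.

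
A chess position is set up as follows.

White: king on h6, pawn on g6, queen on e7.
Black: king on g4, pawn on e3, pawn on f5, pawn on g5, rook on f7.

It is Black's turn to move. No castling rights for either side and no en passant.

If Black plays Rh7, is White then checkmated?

After Rh7: white king on h6; in check: yes, from the black rook on h7.
White has 3 legal replies: Kxh7, Qxh7, gxh7.
In check but a legal move exists → not checkmate.

no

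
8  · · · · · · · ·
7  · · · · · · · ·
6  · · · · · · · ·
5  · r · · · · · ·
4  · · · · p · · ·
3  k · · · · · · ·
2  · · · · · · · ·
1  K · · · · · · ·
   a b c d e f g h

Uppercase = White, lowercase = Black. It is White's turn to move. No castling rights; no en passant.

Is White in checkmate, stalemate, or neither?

White to move; white king on a1.
In check: no.
King squares — b1: attacked by Rb5; a2: attacked by Ka3; b2: attacked by Ka3.
Legal moves for White: none.
Not in check and no legal moves → stalemate.

stalemate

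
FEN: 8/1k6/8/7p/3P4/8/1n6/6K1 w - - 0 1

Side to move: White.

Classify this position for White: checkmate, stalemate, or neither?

neither

White to move; white king on g1.
In check: no.
Legal moves for White: Kh2, Kg2, Kf2, Kh1, Kf1, d5.
White has 6 legal moves and is not in check → neither.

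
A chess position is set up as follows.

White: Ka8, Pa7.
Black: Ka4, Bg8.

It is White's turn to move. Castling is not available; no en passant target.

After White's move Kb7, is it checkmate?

After Kb7: black king on a4; in check: no.
Black is not in check, so this cannot be checkmate.

no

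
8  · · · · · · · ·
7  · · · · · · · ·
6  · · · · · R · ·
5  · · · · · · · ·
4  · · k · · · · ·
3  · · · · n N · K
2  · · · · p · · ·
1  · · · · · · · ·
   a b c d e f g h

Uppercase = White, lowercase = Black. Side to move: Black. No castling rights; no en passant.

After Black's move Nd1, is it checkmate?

After Nd1: white king on h3; in check: no.
White is not in check, so this cannot be checkmate.

no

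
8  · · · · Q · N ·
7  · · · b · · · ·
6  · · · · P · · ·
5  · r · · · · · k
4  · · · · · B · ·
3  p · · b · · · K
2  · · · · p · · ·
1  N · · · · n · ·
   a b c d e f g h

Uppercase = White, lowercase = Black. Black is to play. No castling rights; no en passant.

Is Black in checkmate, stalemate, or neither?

neither

Black to move; black king on h5.
In check: yes, from the white queen on e8.
King squares — g4: attacked by Kh3; h4: attacked by Kh3; g5: attacked by Bf4; g6: attacked by Qe8; h6: attacked by Bf4.
Legal moves for Black: Bxe8, Bg6.
Black is in check but has 2 legal moves → neither.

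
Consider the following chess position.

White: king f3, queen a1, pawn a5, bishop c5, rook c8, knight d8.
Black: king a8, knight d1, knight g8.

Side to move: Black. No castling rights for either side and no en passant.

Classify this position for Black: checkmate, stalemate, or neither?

checkmate

Black to move; black king on a8.
In check: yes, from the white rook on c8.
King squares — a7: attacked by Bc5; b7: attacked by Nd8; b8: attacked by Rc8.
Legal moves for Black: none.
In check with no legal moves → checkmate.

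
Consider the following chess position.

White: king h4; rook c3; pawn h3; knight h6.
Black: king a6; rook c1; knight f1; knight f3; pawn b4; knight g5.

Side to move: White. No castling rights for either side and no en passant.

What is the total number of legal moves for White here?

White to move; king on h4.
In check: yes, from the black knight on f3.
Legal moves: Kh5, Kg4, Rxf3.
Count: 3.

3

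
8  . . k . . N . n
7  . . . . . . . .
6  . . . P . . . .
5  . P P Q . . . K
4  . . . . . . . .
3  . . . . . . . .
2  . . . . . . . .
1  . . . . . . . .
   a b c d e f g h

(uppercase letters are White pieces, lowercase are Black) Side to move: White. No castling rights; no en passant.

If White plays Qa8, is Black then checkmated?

After Qa8: black king on c8; in check: yes, from the white queen on a8.
King squares — b7: attacked by Qa8; c7: attacked by Pd6; d7: attacked by Nf8; b8: attacked by Qa8; d8: attacked by Qa8.
Black has no legal moves → checkmate.

yes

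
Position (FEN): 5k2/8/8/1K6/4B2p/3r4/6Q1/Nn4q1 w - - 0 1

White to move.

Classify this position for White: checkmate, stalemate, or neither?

neither

White to move; white king on b5.
In check: no.
Legal moves for White include: Kc6, Ka6, Ka5, Kc4, Kb4, Ka4, Ba8, Bh7, Bb7, Bg6, Bc6, Bf5, Bd5, Bf3, Bxd3, Qg8+, Qg7+, Qg6, ... (list truncated; more exist).
White has legal moves and is not in check → neither.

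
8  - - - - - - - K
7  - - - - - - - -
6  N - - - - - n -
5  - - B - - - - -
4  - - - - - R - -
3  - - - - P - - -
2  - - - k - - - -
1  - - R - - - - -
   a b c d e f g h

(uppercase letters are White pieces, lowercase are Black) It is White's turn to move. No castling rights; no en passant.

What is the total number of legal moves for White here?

3

White to move; king on h8.
In check: yes, from the black knight on g6.
Legal moves: Kg8, Kh7, Kg7.
Count: 3.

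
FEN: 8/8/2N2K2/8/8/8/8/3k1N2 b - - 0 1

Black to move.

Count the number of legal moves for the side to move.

4

Black to move; king on d1.
In check: no.
Legal moves: Ke2, Kc2, Ke1, Kc1.
Count: 4.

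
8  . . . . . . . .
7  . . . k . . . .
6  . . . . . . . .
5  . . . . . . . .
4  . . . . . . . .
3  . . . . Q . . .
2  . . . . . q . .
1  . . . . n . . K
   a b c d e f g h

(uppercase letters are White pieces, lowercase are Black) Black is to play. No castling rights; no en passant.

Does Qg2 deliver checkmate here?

yes

After Qg2: white king on h1; in check: yes, from the black queen on g2.
King squares — g1: attacked by Qg2; g2: attacked by Ne1; h2: attacked by Qg2.
White has no legal moves → checkmate.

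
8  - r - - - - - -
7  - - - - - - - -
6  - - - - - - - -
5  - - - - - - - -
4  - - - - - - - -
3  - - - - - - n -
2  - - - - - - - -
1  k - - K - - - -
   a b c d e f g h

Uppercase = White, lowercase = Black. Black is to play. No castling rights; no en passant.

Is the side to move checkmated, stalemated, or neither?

neither

Black to move; black king on a1.
In check: no.
Legal moves for Black include: Rh8, Rg8, Rf8, Re8, Rd8+, Rc8, Ra8, Rb7, Rb6, Rb5, Rb4, Rb3, Rb2, Rb1+, Nh5, Nf5, Ne4, Ne2, ... (list truncated; more exist).
Black has legal moves and is not in check → neither.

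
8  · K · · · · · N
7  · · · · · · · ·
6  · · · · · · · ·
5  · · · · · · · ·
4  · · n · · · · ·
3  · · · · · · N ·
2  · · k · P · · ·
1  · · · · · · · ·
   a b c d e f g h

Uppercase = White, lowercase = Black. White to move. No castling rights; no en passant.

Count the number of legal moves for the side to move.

White to move; king on b8.
In check: no.
Legal moves: Nf7, Ng6, Kc8, Ka8, Kc7, Kb7, Ka7, Nh5, Nf5, Ne4, Nh1, Nf1, e3, e4.
Count: 14.

14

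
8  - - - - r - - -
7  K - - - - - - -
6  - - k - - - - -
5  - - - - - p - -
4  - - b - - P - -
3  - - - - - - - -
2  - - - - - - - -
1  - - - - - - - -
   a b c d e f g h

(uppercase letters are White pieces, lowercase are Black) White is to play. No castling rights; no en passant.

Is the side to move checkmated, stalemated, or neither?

stalemate

White to move; white king on a7.
In check: no.
King squares — a6: attacked by Bc4; b6: attacked by Kc6; b7: attacked by Kc6; a8: attacked by Re8; b8: attacked by Re8.
Legal moves for White: none.
Not in check and no legal moves → stalemate.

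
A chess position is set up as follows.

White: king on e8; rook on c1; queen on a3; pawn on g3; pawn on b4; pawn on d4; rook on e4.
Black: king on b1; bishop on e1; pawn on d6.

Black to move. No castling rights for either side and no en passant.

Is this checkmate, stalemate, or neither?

checkmate

Black to move; black king on b1.
In check: yes, from the white rook on c1.
King squares — a1: attacked by Rc1; c1: attacked by Qa3; a2: attacked by Qa3; b2: attacked by Qa3; c2: attacked by Rc1.
Legal moves for Black: none.
In check with no legal moves → checkmate.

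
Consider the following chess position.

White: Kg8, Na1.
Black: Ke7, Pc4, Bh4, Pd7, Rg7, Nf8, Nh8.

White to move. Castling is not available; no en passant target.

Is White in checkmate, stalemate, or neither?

White to move; white king on g8.
In check: yes, from the black rook on g7.
Legal moves for White: Kxh8, Kxg7.
White is in check but has 2 legal moves → neither.

neither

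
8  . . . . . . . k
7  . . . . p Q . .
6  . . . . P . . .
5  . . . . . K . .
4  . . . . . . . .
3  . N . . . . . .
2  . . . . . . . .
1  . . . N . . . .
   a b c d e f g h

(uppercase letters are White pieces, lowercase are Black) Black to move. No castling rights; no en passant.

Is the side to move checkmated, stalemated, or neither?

Black to move; black king on h8.
In check: no.
King squares — g7: attacked by Qf7; h7: attacked by Qf7; g8: attacked by Qf7.
Legal moves for Black: none.
Not in check and no legal moves → stalemate.

stalemate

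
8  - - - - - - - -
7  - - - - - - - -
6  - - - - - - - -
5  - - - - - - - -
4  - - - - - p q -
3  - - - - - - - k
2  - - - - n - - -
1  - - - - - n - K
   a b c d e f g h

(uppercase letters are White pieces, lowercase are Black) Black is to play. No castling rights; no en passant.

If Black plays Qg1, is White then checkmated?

yes

After Qg1: white king on h1; in check: yes, from the black queen on g1.
King squares — g1: attacked by Ne2; g2: attacked by Qg1; h2: attacked by Nf1.
White has no legal moves → checkmate.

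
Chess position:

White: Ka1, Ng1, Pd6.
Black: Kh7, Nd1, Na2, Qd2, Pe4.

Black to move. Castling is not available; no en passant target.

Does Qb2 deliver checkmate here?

yes

After Qb2: white king on a1; in check: yes, from the black queen on b2.
King squares — b1: attacked by Qb2; a2: attacked by Qb2; b2: attacked by Nd1.
White has no legal moves → checkmate.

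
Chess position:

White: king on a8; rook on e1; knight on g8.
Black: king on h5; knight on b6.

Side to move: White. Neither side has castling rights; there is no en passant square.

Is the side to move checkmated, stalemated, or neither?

White to move; white king on a8.
In check: yes, from the black knight on b6.
King squares — a7: available; b7: available; b8: available.
Legal moves for White: Kb8, Kb7, Ka7.
White is in check but has 3 legal moves → neither.

neither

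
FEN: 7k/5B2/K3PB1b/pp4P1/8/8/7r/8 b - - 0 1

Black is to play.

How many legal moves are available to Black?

2

Black to move; king on h8.
In check: yes, from the white bishop on f6.
Legal moves: Kh7, Bg7.
Count: 2.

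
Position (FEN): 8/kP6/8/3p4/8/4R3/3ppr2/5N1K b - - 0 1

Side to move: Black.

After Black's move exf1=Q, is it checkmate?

After exf1=Q: white king on h1; in check: yes, from the black queen on f1.
King squares — g1: attacked by Qf1; g2: attacked by Qf1; h2: attacked by Rf2.
White has no legal moves → checkmate.

yes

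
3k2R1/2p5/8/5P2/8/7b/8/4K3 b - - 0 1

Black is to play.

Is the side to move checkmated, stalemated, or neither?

neither

Black to move; black king on d8.
In check: yes, from the white rook on g8.
Legal moves for Black: Ke7, Kd7.
Black is in check but has 2 legal moves → neither.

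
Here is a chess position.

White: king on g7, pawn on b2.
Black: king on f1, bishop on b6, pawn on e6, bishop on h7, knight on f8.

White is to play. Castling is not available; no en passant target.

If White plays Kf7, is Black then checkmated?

no

After Kf7: black king on f1; in check: no.
Black is not in check, so this cannot be checkmate.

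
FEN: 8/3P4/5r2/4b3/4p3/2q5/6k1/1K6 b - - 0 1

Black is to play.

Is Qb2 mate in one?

After Qb2: white king on b1; in check: yes, from the black queen on b2.
King squares — a1: attacked by Qb2; c1: attacked by Qb2; a2: attacked by Qb2; b2: attacked by Be5; c2: attacked by Qb2.
White has no legal moves → checkmate.

yes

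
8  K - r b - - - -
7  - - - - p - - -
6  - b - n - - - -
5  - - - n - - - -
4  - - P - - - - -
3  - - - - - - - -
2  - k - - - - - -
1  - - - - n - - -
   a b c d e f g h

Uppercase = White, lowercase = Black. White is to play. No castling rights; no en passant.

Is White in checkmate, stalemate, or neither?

White to move; white king on a8.
In check: yes, from the black rook on c8.
King squares — a7: attacked by Bb6; b7: attacked by Nd6; b8: attacked by Rc8.
Legal moves for White: none.
In check with no legal moves → checkmate.

checkmate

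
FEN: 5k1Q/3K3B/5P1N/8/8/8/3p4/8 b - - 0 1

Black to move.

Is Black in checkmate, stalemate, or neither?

Black to move; black king on f8.
In check: yes, from the white queen on h8.
King squares — e7: attacked by Pf6; f7: attacked by Nh6; g7: attacked by Pf6; e8: attacked by Kd7; g8: attacked by Nh6.
Legal moves for Black: none.
In check with no legal moves → checkmate.

checkmate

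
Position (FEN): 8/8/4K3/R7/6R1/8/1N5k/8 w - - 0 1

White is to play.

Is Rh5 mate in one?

After Rh5: black king on h2; in check: yes, from the white rook on h5.
King squares — g1: attacked by Rg4; h1: attacked by Rh5; g2: attacked by Rg4; g3: attacked by Rg4; h3: attacked by Rh5.
Black has no legal moves → checkmate.

yes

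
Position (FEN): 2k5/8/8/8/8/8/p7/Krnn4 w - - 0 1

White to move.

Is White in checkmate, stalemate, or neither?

White to move; white king on a1.
In check: yes, from the black rook on b1.
King squares — b1: attacked by Pa2; a2: attacked by Nc1; b2: attacked by Rb1.
Legal moves for White: none.
In check with no legal moves → checkmate.

checkmate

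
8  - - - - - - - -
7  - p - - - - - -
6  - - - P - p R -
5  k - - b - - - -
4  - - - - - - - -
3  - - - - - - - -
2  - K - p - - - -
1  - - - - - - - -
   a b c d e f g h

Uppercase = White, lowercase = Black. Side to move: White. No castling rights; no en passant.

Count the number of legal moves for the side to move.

15

White to move; king on b2.
In check: no.
Legal moves: Rg8, Rg7, Rh6, Rxf6, Rg5, Rg4, Rg3, Rg2, Rg1, Kc3, Ka3, Kc2, Kb1, Ka1, d7.
Count: 15.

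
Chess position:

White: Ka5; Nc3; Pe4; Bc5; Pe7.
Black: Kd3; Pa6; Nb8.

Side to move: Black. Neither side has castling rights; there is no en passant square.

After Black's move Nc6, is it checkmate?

After Nc6: white king on a5; in check: yes, from the black knight on c6.
White has 3 legal replies: Kb6, Kxa6, Ka4.
In check but a legal move exists → not checkmate.

no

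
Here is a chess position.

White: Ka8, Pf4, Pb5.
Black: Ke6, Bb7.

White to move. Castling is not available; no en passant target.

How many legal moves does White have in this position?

3

White to move; king on a8.
In check: yes, from the black bishop on b7.
Legal moves: Kb8, Kxb7, Ka7.
Count: 3.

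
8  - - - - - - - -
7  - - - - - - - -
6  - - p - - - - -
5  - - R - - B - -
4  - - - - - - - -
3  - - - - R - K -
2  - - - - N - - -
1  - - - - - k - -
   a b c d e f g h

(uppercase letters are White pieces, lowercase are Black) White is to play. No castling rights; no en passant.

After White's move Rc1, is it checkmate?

After Rc1: black king on f1; in check: yes, from the white rook on c1.
King squares — e1: attacked by Rc1; g1: attacked by Rc1; e2: attacked by Re3; f2: attacked by Kg3; g2: attacked by Kg3.
Black has no legal moves → checkmate.

yes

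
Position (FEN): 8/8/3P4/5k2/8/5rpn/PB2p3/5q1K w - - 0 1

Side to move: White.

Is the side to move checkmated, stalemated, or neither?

checkmate

White to move; white king on h1.
In check: yes, from the black queen on f1.
King squares — g1: attacked by Qf1; g2: attacked by Qf1; h2: attacked by Pg3.
Legal moves for White: none.
In check with no legal moves → checkmate.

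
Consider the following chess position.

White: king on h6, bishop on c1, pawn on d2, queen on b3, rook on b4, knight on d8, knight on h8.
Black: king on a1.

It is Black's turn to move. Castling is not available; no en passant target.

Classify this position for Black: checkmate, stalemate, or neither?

Black to move; black king on a1.
In check: no.
King squares — b1: attacked by Qb3; a2: attacked by Qb3; b2: attacked by Bc1.
Legal moves for Black: none.
Not in check and no legal moves → stalemate.

stalemate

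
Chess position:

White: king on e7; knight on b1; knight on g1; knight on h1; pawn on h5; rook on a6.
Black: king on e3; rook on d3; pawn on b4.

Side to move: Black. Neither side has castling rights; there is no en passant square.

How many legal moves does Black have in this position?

14

Black to move; king on e3.
In check: no.
Legal moves: Kf4, Ke4, Kd4, Rd8, Rd7+, Rd6, Rd5, Rd4, Rc3, Rb3, Ra3, Rd2, Rd1, b3.
Count: 14.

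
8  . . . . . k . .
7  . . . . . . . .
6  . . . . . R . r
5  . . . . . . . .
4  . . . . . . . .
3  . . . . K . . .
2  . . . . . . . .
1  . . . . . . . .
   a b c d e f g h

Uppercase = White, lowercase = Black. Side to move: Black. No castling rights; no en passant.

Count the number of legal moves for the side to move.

Black to move; king on f8.
In check: yes, from the white rook on f6.
Legal moves: Kg8, Ke8, Kg7, Ke7, Rxf6.
Count: 5.

5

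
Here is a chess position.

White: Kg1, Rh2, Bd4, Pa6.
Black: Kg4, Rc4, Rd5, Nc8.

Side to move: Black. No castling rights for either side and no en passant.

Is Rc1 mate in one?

After Rc1: white king on g1; in check: yes, from the black rook on c1.
White has 2 legal replies: Kg2, Kf2.
In check but a legal move exists → not checkmate.

no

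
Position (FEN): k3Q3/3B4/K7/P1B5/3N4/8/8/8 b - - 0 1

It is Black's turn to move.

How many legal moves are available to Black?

0

Black to move; king on a8.
In check: yes, from the white queen on e8.
Legal moves: none.
Count: 0.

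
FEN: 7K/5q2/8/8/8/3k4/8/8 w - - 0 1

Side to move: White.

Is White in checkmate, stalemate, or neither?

stalemate

White to move; white king on h8.
In check: no.
King squares — g7: attacked by Qf7; h7: attacked by Qf7; g8: attacked by Qf7.
Legal moves for White: none.
Not in check and no legal moves → stalemate.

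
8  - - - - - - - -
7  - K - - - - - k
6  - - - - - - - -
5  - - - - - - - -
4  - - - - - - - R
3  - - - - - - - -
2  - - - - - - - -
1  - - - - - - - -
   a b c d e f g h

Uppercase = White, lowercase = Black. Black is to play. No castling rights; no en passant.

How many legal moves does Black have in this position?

Black to move; king on h7.
In check: yes, from the white rook on h4.
Legal moves: Kg8, Kg7, Kg6.
Count: 3.

3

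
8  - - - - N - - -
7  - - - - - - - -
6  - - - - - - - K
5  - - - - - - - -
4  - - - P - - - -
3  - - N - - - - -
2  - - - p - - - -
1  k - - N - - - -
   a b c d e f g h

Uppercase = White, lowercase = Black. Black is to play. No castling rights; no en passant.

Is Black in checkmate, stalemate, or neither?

stalemate

Black to move; black king on a1.
In check: no.
King squares — b1: attacked by Nc3; a2: attacked by Nc3; b2: attacked by Nd1.
Legal moves for Black: none.
Not in check and no legal moves → stalemate.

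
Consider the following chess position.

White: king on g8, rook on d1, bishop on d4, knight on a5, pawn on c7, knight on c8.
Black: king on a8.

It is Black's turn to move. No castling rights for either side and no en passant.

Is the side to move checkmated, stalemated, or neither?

Black to move; black king on a8.
In check: no.
King squares — a7: attacked by Bd4; b7: attacked by Na5; b8: attacked by Pc7.
Legal moves for Black: none.
Not in check and no legal moves → stalemate.

stalemate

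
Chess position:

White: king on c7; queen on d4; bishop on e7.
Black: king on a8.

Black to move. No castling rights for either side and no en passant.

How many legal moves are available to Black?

0

Black to move; king on a8.
In check: no.
Legal moves: none.
Count: 0.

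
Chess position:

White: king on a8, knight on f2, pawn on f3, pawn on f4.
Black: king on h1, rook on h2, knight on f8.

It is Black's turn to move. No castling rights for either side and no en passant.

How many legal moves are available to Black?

Black to move; king on h1.
In check: yes, from the white knight on f2.
Legal moves: Kg2, Kg1, Rxf2.
Count: 3.

3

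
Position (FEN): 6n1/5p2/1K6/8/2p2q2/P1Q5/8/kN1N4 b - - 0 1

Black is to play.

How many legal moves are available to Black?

2

Black to move; king on a1.
In check: yes, from the white queen on c3.
Legal moves: Ka2, Kxb1.
Count: 2.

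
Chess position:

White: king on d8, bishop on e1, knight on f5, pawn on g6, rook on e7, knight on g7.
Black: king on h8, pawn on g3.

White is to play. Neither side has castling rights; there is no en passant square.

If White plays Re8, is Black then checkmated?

After Re8: black king on h8; in check: yes, from the white rook on e8.
King squares — g7: attacked by Nf5; h7: attacked by Pg6; g8: attacked by Re8.
Black has no legal moves → checkmate.

yes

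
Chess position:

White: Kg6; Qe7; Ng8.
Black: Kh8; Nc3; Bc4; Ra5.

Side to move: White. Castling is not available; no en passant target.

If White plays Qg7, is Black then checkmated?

After Qg7: black king on h8; in check: yes, from the white queen on g7.
King squares — g7: attacked by Kg6; h7: attacked by Kg6; g8: attacked by Qg7.
Black has no legal moves → checkmate.

yes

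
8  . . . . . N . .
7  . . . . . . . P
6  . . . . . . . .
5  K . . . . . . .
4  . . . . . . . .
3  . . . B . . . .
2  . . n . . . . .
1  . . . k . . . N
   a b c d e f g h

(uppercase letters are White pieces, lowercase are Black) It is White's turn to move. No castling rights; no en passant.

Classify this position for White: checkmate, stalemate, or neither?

White to move; white king on a5.
In check: no.
Legal moves for White include: Nd7, Ng6, Ne6, Kb6, Ka6, Kb5, Ka4, Bg6, Ba6, Bf5, Bb5, Be4, Bc4, Be2+, Bxc2+, Bf1, Ng3, Nf2+, ... (list truncated; more exist).
White has legal moves and is not in check → neither.

neither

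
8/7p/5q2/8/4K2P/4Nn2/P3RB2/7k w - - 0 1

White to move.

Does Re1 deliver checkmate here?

no

After Re1: black king on h1; in check: yes, from the white rook on e1.
Black has 3 legal replies: Kh2, Ng1, Nxe1.
In check but a legal move exists → not checkmate.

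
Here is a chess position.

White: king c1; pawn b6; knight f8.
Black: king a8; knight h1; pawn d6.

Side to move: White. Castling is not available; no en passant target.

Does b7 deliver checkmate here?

no

After b7: black king on a8; in check: yes, from the white pawn on b7.
Black has 3 legal replies: Kb8, Kxb7, Ka7.
In check but a legal move exists → not checkmate.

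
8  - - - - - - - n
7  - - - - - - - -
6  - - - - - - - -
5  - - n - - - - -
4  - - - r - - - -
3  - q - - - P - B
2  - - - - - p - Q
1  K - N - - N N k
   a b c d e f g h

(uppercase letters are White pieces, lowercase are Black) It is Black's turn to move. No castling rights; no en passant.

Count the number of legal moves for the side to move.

0

Black to move; king on h1.
In check: yes, from the white queen on h2.
Legal moves: none.
Count: 0.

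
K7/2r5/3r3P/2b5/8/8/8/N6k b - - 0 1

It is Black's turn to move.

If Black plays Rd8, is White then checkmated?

yes

After Rd8: white king on a8; in check: yes, from the black rook on d8.
King squares — a7: attacked by Bc5; b7: attacked by Rc7; b8: attacked by Rd8.
White has no legal moves → checkmate.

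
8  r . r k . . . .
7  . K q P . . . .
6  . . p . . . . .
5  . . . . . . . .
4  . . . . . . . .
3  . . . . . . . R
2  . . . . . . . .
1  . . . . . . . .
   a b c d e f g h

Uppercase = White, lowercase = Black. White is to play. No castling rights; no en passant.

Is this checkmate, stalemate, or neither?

checkmate

White to move; white king on b7.
In check: yes, from the black queen on c7.
King squares — a6: attacked by Ra8; b6: attacked by Qc7; c6: attacked by Qc7; a7: attacked by Qc7; c7: attacked by Rc8; a8: attacked by Rc8; b8: attacked by Qc7; c8: attacked by Qc7.
Legal moves for White: none.
In check with no legal moves → checkmate.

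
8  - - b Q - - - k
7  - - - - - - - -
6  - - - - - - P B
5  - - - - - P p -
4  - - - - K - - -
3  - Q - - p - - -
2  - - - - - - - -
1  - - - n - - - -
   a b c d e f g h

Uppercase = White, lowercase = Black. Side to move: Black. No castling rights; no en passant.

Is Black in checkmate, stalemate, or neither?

checkmate

Black to move; black king on h8.
In check: yes, from the white queen on d8.
King squares — g7: attacked by Bh6; h7: attacked by Pg6; g8: attacked by Qb3.
Legal moves for Black: none.
In check with no legal moves → checkmate.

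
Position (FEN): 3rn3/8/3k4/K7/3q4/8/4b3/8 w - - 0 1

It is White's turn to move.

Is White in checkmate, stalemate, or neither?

stalemate

White to move; white king on a5.
In check: no.
King squares — a4: attacked by Qd4; b4: attacked by Qd4; b5: attacked by Be2; a6: attacked by Be2; b6: attacked by Qd4.
Legal moves for White: none.
Not in check and no legal moves → stalemate.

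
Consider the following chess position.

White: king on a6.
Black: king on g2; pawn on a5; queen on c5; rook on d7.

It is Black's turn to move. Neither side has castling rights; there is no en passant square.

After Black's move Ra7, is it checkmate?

After Ra7: white king on a6; in check: yes, from the black rook on a7.
King squares — a5: attacked by Qc5; b5: attacked by Qc5; b6: attacked by Qc5; a7: attacked by Qc5; b7: attacked by Ra7.
White has no legal moves → checkmate.

yes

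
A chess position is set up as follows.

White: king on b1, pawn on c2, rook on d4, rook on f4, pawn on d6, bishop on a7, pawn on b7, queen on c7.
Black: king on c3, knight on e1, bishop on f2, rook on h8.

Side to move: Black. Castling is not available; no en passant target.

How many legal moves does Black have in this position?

Black to move; king on c3.
In check: yes, from the white queen on c7.
Legal moves: none.
Count: 0.

0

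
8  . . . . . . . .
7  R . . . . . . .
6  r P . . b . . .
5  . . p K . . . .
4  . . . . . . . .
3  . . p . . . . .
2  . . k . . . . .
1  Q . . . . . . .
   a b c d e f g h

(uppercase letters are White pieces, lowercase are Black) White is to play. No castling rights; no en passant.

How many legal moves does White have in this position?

White to move; king on d5.
In check: yes, from the black bishop on e6.
Legal moves: Kxe6, Kd6, Kc6, Ke5, Kxc5, Ke4.
Count: 6.

6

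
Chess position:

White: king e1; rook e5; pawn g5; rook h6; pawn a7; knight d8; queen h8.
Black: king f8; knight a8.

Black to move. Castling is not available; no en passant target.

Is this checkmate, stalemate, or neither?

checkmate

Black to move; black king on f8.
In check: yes, from the white queen on h8.
King squares — e7: attacked by Re5; f7: attacked by Nd8; g7: attacked by Qh8; e8: attacked by Re5; g8: attacked by Qh8.
Legal moves for Black: none.
In check with no legal moves → checkmate.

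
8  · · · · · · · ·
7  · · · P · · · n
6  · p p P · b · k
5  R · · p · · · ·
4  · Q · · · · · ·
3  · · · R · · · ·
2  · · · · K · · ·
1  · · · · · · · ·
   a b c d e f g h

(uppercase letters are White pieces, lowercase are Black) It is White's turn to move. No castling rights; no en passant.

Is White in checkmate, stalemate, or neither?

White to move; white king on e2.
In check: no.
Legal moves for White include: Ra8, Ra7, Ra6, Raxd5, Rc5, Rb5, Ra4, Raa3, Ra2, Ra1, Qxb6, Qc5, Qb5, Qh4+, Qg4, Qf4+, Qe4, Qd4, ... (list truncated; more exist).
White has legal moves and is not in check → neither.

neither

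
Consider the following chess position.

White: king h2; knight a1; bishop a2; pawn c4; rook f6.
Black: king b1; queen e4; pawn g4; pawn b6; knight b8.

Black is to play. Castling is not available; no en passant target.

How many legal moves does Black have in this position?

4

Black to move; king on b1.
In check: yes, from the white bishop on a2.
Legal moves: Kb2, Kxa2, Kc1, Kxa1.
Count: 4.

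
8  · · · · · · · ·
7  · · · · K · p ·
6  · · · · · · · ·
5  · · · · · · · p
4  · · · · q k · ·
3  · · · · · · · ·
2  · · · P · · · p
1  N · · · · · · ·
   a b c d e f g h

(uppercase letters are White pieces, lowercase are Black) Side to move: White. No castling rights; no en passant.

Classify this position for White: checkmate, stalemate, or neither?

neither

White to move; white king on e7.
In check: yes, from the black queen on e4.
King squares — d6: available; e6: attacked by Qe4; f6: attacked by Pg7; d7: available; f7: available; d8: available; e8: attacked by Qe4; f8: available.
Legal moves for White: Kf8, Kd8, Kf7, Kd7, Kd6.
White is in check but has 5 legal moves → neither.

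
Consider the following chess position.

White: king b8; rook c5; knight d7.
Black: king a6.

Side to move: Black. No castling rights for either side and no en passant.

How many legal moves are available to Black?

0

Black to move; king on a6.
In check: no.
Legal moves: none.
Count: 0.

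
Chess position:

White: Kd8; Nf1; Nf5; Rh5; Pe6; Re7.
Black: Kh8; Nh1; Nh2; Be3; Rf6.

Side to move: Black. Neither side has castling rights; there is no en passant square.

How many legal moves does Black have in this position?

3

Black to move; king on h8.
In check: yes, from the white rook on h5.
Legal moves: Kg8, Rh6, Bh6.
Count: 3.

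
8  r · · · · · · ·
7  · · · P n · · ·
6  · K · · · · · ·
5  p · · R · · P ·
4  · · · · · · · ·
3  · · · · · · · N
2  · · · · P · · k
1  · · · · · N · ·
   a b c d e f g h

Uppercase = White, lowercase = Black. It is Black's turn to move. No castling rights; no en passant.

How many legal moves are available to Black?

Black to move; king on h2.
In check: yes, from the white knight on f1.
Legal moves: Kxh3, Kg2, Kh1.
Count: 3.

3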